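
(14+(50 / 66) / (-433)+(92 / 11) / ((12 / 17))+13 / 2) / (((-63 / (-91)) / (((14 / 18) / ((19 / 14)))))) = 196281995 / 7330257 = 26.78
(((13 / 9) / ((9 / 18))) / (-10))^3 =-2197 / 91125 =-0.02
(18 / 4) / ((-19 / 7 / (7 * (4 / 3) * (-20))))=5880 / 19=309.47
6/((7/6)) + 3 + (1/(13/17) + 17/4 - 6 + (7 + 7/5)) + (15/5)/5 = 6079/364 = 16.70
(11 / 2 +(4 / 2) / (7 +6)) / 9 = 49 / 78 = 0.63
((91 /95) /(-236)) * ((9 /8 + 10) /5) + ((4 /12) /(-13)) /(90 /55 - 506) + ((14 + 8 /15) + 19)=33.52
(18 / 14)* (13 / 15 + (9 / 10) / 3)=3 / 2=1.50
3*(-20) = -60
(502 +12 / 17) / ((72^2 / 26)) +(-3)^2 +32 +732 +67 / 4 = 17455321 / 22032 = 792.27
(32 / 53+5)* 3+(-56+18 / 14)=-14062 / 371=-37.90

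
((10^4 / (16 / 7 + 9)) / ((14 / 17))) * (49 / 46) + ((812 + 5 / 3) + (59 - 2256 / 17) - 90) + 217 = 186546155 / 92667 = 2013.08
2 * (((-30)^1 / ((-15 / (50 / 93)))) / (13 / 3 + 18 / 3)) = 200 / 961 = 0.21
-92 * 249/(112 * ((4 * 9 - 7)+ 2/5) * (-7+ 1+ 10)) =-9545/5488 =-1.74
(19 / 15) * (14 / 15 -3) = -589 / 225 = -2.62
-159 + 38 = -121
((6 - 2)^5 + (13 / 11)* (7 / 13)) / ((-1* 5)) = -11271 / 55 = -204.93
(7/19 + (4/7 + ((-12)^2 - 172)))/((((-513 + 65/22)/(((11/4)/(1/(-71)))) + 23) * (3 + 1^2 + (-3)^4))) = -30919009/2487495675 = -0.01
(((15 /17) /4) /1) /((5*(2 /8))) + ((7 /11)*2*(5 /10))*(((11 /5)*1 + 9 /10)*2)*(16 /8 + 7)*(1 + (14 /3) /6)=59189 /935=63.30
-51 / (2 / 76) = -1938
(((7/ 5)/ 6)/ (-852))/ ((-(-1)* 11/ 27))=-21/ 31240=-0.00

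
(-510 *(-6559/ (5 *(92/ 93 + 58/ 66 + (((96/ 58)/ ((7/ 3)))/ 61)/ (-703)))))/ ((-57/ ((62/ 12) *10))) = -5400453389484230/ 16635583527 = -324632.64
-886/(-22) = 443/11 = 40.27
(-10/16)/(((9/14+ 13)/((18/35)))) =-9/382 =-0.02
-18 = -18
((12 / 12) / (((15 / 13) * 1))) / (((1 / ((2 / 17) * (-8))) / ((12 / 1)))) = -832 / 85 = -9.79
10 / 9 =1.11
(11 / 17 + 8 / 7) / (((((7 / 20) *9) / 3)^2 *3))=28400 / 52479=0.54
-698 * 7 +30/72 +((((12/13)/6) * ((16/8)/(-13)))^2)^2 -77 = -48577580163199/9788768652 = -4962.58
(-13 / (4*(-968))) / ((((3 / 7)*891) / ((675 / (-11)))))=-2275 / 4216608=-0.00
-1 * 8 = -8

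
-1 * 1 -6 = -7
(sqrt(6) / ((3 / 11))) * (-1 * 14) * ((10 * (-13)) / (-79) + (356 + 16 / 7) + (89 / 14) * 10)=-5152334 * sqrt(6) / 237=-53251.43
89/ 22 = 4.05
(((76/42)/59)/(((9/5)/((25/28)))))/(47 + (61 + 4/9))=0.00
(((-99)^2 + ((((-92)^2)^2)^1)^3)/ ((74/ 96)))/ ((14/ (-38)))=-335311745541252604536316944/ 259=-1294639944174720480835201.00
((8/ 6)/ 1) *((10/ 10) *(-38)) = -152/ 3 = -50.67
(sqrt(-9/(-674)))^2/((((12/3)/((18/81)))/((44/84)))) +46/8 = 81391/14154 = 5.75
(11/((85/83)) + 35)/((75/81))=104976/2125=49.40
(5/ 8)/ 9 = 0.07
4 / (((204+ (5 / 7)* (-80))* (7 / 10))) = 10 / 257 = 0.04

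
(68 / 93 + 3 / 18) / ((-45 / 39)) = -2171 / 2790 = -0.78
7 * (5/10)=7/2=3.50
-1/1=-1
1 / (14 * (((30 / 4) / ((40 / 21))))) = 8 / 441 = 0.02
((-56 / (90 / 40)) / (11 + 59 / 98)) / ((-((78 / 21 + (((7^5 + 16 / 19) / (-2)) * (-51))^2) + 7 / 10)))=0.00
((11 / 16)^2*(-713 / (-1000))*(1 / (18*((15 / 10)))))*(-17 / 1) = -1466641 / 6912000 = -0.21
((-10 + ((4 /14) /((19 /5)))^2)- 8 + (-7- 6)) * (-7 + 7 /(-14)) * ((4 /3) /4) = 2741295 /35378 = 77.49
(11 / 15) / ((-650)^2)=11 / 6337500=0.00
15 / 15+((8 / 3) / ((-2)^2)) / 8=13 / 12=1.08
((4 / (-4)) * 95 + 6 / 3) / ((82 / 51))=-4743 / 82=-57.84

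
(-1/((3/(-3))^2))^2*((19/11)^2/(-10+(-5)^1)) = -361/1815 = -0.20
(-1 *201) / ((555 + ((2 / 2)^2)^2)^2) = -201 / 309136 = -0.00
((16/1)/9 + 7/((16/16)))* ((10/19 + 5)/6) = 2765/342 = 8.08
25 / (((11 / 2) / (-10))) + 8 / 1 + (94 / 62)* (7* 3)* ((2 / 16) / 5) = -500023 / 13640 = -36.66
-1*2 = -2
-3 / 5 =-0.60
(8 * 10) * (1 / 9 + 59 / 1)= 42560 / 9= 4728.89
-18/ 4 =-9/ 2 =-4.50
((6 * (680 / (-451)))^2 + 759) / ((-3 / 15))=-855138795 / 203401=-4204.20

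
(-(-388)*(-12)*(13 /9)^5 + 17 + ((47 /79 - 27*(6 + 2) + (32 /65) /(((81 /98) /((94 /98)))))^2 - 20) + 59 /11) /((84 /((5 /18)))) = 96366329483248207 /1726420802226120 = 55.82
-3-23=-26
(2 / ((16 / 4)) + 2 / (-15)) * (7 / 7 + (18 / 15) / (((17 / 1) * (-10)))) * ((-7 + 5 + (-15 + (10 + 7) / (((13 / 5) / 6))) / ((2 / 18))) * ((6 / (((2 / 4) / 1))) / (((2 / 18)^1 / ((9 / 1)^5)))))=13859320167396 / 27625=501694847.69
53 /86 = 0.62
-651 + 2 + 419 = -230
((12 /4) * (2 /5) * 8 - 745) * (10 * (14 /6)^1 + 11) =-378731 /15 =-25248.73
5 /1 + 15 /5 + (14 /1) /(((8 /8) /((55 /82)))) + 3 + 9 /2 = 24.89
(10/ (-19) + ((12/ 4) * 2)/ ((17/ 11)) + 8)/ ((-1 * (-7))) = 524/ 323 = 1.62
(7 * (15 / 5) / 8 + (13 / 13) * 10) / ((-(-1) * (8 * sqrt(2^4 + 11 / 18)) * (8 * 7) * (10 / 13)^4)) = 665691 * sqrt(598) / 824320000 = 0.02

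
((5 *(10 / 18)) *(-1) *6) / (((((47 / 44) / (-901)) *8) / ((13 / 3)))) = 3221075 / 423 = 7614.83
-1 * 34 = -34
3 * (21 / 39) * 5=105 / 13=8.08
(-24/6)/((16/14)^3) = -343/128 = -2.68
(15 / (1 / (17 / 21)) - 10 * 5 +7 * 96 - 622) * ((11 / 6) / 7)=935 / 294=3.18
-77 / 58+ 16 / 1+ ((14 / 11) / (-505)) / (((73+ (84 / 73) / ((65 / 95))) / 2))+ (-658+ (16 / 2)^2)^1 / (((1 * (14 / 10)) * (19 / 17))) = -1108357646486463 / 3036998058710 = -364.95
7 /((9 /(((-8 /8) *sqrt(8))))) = -14 *sqrt(2) /9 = -2.20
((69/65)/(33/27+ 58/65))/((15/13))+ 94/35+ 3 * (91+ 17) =2832539/8659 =327.12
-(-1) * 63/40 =63/40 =1.58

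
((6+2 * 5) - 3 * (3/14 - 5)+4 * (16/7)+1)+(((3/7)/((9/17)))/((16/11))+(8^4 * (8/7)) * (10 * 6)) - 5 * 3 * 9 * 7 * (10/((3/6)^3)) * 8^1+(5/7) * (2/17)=-323890.29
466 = 466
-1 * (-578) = 578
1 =1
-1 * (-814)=814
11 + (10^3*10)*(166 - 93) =730011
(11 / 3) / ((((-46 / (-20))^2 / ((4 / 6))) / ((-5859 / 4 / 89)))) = -358050 / 47081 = -7.60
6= 6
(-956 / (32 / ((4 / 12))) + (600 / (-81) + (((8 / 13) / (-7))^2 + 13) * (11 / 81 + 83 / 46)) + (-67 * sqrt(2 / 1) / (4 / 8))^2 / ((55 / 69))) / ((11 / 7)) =305879363785087 / 10667016360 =28675.25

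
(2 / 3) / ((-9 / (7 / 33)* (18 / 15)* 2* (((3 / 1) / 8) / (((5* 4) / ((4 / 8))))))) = -5600 / 8019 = -0.70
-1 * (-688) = 688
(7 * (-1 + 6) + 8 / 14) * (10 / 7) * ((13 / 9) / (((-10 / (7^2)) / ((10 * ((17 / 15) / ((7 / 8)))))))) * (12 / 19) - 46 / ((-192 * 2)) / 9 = -2942.22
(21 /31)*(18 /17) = 378 /527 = 0.72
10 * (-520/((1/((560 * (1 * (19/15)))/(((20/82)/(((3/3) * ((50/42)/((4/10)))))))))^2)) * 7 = -220890124000000/81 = -2727038567901.23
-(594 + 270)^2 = -746496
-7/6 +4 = 17/6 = 2.83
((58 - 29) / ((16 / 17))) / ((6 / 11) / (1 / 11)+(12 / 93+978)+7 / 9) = 137547 / 4396624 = 0.03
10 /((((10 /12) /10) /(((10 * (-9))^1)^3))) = -87480000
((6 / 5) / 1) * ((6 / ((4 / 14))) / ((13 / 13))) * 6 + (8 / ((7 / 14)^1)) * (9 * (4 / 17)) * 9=38772 / 85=456.14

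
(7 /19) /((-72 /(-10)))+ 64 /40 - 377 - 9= -1314473 /3420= -384.35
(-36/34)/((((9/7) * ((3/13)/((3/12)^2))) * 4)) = -91/1632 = -0.06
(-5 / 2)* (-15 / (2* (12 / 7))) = 175 / 16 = 10.94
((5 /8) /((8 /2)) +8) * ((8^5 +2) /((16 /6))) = 12829455 /128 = 100230.12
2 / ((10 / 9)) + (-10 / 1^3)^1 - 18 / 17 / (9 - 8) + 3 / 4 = -2893 / 340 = -8.51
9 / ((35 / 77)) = 99 / 5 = 19.80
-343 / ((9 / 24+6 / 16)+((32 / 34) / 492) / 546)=-783196596 / 1712537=-457.33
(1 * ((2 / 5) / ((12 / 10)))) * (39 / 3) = 13 / 3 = 4.33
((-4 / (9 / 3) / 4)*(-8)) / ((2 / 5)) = 20 / 3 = 6.67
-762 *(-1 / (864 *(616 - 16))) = 0.00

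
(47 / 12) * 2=47 / 6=7.83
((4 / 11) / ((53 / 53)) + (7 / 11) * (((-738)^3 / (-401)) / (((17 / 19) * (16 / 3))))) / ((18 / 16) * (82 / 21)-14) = -280660446178 / 20171503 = -13913.71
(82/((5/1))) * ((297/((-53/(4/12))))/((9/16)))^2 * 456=1158254592/14045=82467.40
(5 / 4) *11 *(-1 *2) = -55 / 2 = -27.50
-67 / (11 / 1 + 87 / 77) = -5159 / 934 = -5.52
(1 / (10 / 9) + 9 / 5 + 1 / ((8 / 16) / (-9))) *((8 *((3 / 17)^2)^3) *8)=-209952 / 7099285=-0.03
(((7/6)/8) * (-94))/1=-329/24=-13.71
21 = 21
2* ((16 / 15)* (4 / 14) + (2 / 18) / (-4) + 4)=5389 / 630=8.55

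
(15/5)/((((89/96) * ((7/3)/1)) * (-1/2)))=-1728/623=-2.77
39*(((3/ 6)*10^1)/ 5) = 39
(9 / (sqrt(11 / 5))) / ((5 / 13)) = 117 * sqrt(55) / 55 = 15.78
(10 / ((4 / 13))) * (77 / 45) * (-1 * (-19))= 19019 / 18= 1056.61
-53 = -53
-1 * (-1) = 1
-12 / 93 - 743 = -23037 / 31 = -743.13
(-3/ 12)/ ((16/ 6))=-3/ 32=-0.09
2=2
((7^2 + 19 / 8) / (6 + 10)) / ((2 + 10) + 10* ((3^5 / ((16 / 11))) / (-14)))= -959 / 32056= -0.03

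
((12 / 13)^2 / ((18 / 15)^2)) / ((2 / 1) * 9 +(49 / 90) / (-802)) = 7218000 / 219563279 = 0.03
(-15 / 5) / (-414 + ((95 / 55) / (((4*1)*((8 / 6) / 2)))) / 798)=3696 / 510047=0.01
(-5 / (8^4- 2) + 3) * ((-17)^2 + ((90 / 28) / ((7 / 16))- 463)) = -50126991 / 100303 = -499.76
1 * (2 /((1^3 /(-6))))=-12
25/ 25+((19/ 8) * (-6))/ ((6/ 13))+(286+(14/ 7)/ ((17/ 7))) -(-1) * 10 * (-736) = -966015/ 136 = -7103.05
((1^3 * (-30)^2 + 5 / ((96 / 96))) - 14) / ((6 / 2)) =297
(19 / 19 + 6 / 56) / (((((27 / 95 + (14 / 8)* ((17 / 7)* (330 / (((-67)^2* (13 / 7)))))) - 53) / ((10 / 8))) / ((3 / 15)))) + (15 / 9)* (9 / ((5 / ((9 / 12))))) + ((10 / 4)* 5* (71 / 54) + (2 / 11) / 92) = 4163823516145829 / 222880158009432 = 18.68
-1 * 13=-13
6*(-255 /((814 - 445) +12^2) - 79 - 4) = -28556 /57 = -500.98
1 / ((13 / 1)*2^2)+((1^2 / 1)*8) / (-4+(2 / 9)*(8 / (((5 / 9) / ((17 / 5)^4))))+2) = 1315043 / 34582236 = 0.04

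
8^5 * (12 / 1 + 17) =950272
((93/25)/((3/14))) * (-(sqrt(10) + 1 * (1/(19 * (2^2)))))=-55.13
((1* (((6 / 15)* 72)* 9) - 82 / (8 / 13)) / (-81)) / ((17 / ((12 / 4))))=-2519 / 9180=-0.27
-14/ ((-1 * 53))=0.26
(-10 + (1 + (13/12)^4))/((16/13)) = -2054819/331776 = -6.19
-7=-7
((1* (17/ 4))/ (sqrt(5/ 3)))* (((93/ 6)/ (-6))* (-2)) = 527* sqrt(15)/ 120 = 17.01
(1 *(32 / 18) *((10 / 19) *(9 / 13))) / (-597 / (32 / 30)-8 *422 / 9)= -23040 / 33248917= -0.00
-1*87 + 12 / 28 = -606 / 7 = -86.57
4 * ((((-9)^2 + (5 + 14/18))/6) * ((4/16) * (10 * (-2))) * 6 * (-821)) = 12824020/9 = 1424891.11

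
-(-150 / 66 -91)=1026 / 11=93.27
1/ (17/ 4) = 4/ 17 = 0.24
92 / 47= 1.96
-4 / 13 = -0.31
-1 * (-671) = 671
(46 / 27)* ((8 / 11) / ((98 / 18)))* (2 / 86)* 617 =227056 / 69531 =3.27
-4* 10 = -40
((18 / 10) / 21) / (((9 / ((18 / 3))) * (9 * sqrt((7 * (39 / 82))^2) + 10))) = 164 / 114695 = 0.00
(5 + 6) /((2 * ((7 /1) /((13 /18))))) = 143 /252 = 0.57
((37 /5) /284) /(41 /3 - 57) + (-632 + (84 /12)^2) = -107621911 /184600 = -583.00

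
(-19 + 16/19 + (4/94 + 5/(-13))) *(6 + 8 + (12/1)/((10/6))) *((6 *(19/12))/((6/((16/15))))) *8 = -728486272/137475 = -5299.05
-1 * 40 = -40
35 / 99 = 0.35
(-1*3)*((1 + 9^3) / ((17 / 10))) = -21900 / 17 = -1288.24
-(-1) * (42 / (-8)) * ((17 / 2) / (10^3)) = -357 / 8000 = -0.04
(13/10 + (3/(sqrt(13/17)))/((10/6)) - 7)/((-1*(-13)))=-57/130 + 9*sqrt(221)/845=-0.28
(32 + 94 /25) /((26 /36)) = 16092 /325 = 49.51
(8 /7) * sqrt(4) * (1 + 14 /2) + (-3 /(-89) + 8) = 16397 /623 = 26.32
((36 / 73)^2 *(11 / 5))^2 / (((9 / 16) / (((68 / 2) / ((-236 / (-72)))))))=221118087168 / 41887405475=5.28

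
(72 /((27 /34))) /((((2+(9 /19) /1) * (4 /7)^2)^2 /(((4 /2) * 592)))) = 1090385338 /6627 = 164536.79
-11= -11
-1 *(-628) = 628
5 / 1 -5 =0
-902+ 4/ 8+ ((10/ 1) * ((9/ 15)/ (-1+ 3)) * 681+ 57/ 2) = 1170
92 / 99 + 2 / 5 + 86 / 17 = 53756 / 8415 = 6.39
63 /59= 1.07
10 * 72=720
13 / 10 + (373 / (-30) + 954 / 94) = -694 / 705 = -0.98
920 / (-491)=-920 / 491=-1.87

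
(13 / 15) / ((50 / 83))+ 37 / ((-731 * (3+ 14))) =13380983 / 9320250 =1.44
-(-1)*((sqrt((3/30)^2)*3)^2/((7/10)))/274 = 9/19180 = 0.00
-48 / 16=-3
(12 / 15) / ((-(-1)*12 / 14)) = 14 / 15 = 0.93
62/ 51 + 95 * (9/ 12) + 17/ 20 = 37391/ 510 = 73.32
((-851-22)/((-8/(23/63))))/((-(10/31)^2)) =-2143991/5600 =-382.86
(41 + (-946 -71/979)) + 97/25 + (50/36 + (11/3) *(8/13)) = -5140387583/5727150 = -897.55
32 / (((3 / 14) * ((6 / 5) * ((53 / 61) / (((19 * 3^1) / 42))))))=92720 / 477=194.38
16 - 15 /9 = 43 /3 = 14.33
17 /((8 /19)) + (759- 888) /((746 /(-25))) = 44.70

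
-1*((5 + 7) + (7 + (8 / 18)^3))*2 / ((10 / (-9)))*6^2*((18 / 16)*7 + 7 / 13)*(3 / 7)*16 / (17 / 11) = 30613000 / 663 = 46173.45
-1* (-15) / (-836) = -15 / 836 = -0.02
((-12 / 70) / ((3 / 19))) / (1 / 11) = -418 / 35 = -11.94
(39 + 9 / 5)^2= 41616 / 25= 1664.64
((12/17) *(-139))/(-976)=417/4148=0.10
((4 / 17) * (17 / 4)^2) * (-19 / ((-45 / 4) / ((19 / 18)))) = 7.58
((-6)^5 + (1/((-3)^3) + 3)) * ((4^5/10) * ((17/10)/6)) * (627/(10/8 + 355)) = -20093984768/50625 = -396918.22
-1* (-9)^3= 729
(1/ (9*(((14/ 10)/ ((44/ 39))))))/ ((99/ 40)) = 800/ 22113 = 0.04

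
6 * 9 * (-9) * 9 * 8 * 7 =-244944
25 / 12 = 2.08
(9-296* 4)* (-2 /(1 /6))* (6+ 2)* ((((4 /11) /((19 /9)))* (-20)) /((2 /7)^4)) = -12187476000 /209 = -58313282.30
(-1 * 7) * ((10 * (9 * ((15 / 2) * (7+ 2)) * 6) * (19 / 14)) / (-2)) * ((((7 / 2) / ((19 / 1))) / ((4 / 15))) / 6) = 637875 / 32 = 19933.59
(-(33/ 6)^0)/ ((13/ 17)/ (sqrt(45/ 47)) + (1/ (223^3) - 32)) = 81534743012085207 * sqrt(235)/ 1636742564521598514118 + 51178730854135203405/ 1636742564521598514118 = 0.03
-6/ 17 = -0.35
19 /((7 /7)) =19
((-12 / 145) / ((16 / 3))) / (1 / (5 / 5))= -9 / 580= -0.02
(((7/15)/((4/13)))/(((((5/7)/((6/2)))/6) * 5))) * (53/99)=33761/8250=4.09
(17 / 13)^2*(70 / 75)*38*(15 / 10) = 90.98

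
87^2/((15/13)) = 32799/5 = 6559.80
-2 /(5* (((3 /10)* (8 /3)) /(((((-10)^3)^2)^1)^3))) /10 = -50000000000000000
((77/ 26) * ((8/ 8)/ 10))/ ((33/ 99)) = 231/ 260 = 0.89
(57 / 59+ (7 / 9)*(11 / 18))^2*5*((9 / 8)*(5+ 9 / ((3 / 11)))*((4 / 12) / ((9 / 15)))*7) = 631104048925 / 365421456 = 1727.06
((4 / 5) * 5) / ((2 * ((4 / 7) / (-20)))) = -70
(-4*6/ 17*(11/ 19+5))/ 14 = -1272/ 2261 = -0.56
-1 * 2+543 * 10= 5428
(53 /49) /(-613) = -53 /30037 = -0.00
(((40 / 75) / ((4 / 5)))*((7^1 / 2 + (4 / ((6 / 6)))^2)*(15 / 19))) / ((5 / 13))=507 / 19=26.68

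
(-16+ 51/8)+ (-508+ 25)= -3941/8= -492.62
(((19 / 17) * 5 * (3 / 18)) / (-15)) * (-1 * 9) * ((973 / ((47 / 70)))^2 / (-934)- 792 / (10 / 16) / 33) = -112057231247 / 87686255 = -1277.93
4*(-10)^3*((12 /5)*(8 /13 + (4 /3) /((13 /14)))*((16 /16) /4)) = -64000 /13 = -4923.08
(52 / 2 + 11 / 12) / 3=8.97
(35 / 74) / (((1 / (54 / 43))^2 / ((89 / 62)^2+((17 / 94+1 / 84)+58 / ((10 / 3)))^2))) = 9450445980634101 / 40664531218360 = 232.40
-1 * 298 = -298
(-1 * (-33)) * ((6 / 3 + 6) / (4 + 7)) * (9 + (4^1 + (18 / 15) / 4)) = 1596 / 5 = 319.20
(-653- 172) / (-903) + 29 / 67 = 27154 / 20167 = 1.35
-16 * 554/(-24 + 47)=-8864/23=-385.39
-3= -3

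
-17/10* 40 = -68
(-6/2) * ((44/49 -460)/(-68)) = -16872/833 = -20.25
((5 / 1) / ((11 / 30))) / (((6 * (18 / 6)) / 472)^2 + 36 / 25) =69620000 / 7359297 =9.46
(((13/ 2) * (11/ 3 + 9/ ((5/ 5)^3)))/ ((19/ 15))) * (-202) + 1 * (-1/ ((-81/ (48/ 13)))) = -4608614/ 351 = -13129.95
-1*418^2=-174724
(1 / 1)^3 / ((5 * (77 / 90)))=18 / 77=0.23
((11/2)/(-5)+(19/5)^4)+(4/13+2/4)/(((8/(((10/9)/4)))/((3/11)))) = 207.42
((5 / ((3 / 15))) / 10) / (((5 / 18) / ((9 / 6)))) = 27 / 2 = 13.50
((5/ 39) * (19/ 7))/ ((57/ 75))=0.46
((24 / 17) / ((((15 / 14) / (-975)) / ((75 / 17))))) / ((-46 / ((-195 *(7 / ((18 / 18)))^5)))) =-2684161935000 / 6647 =-403815546.11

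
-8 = -8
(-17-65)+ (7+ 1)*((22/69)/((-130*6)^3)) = -167813451011/2046505500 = -82.00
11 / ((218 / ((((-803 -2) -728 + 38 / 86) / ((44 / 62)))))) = -510725 / 4687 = -108.97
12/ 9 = 4/ 3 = 1.33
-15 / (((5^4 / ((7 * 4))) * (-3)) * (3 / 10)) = 56 / 75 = 0.75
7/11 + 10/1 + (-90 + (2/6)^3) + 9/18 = -46823/594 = -78.83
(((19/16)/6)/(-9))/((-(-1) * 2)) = -19/1728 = -0.01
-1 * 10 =-10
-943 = -943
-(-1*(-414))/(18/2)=-46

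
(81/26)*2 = 81/13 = 6.23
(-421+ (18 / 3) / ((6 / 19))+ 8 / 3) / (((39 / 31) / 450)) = -1856900 / 13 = -142838.46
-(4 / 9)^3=-64 / 729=-0.09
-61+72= 11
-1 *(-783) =783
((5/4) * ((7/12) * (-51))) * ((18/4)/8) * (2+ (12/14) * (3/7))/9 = -2465/448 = -5.50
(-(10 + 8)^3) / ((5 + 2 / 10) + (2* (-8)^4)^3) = -4860 / 458129844911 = -0.00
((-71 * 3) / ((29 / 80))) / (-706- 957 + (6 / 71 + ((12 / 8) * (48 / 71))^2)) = 85898640 / 242949617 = 0.35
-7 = -7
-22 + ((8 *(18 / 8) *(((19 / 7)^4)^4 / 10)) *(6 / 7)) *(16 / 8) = 31151647075946547516778 / 1163152569936035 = 26782081.63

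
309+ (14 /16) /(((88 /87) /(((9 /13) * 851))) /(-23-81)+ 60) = 98835147699 /319839752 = 309.01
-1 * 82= -82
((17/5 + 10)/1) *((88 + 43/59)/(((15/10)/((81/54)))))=70149/59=1188.97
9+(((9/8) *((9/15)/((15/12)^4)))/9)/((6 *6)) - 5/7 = 543806/65625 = 8.29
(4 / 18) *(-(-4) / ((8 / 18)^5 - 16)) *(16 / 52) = -13122 / 766805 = -0.02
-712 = -712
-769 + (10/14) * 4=-5363/7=-766.14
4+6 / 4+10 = 31 / 2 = 15.50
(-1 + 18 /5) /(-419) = -13 /2095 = -0.01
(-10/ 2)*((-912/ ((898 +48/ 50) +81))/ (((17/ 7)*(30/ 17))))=26600/ 24499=1.09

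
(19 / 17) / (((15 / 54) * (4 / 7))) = 7.04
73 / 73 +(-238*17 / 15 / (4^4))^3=-1201298167 / 7077888000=-0.17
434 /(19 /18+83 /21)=54684 /631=86.66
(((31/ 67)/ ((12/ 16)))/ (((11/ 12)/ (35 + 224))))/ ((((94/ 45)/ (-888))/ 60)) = -154002643200/ 34639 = -4445932.13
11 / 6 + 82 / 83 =1405 / 498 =2.82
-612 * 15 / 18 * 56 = -28560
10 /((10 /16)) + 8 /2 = 20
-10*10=-100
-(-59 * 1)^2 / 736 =-3481 / 736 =-4.73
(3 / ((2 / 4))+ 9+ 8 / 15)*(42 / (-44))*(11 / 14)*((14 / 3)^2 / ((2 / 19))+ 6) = -111607 / 45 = -2480.16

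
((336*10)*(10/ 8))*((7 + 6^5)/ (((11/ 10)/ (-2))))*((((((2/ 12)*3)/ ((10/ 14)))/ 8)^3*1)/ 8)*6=-168182847/ 5632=-29862.01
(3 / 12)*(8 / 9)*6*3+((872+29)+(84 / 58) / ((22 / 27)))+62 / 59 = 17086236 / 18821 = 907.83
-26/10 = -13/5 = -2.60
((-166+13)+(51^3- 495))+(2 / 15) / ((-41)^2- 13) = 1651357531 / 12510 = 132003.00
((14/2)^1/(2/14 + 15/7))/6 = 49/96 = 0.51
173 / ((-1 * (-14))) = 173 / 14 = 12.36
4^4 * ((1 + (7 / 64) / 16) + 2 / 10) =6179 / 20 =308.95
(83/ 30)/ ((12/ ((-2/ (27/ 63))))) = -581/ 540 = -1.08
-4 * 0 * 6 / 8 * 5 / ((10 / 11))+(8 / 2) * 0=0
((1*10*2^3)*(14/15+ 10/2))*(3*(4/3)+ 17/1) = 9968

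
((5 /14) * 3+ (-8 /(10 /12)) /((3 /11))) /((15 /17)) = -40613 /1050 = -38.68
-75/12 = -6.25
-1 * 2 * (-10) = 20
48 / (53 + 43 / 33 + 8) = 198 / 257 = 0.77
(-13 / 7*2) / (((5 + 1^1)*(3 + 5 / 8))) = -104 / 609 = -0.17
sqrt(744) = 2* sqrt(186) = 27.28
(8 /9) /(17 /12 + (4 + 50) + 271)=32 /11751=0.00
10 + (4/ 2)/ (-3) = 28/ 3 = 9.33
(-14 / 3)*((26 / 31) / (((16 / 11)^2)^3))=-161212051 / 390070272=-0.41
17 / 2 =8.50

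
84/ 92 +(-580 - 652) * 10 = -283339/ 23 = -12319.09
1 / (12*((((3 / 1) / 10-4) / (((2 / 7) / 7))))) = -5 / 5439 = -0.00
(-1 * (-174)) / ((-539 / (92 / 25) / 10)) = -32016 / 2695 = -11.88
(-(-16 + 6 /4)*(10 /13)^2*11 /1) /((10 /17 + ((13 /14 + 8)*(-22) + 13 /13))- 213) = -1898050 /8202077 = -0.23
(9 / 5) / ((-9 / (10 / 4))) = -1 / 2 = -0.50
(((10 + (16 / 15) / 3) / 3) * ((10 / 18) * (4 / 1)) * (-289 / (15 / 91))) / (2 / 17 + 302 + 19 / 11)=-1309569976 / 29586465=-44.26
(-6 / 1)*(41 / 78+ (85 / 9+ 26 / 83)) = -61.70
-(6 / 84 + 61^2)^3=-51523341383.88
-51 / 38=-1.34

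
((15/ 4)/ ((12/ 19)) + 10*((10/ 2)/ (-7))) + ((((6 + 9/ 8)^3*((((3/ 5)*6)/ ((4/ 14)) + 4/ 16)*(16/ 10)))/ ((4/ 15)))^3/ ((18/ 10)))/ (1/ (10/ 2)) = 2264083114600153753056621/ 37580963840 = 60245477583795.62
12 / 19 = 0.63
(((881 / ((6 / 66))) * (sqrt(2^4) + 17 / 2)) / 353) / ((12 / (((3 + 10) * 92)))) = 34202.18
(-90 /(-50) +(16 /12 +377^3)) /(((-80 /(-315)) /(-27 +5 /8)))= -5564640485.32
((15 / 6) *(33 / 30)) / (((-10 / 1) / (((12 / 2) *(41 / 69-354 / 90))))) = 3168 / 575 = 5.51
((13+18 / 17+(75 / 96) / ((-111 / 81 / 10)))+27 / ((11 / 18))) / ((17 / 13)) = 75612511 / 1881968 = 40.18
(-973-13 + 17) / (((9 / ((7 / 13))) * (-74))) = 0.78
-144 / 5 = -28.80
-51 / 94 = -0.54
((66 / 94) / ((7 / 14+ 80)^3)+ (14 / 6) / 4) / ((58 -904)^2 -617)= 0.00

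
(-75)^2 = 5625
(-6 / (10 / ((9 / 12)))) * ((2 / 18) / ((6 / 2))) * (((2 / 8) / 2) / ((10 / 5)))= -1 / 960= -0.00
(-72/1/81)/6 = -4/27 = -0.15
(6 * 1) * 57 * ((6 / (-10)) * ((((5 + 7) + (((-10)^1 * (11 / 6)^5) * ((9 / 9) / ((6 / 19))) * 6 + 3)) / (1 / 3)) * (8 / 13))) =4455215 / 3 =1485071.67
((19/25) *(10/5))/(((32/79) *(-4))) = -0.94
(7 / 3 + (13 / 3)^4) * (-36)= -115000 / 9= -12777.78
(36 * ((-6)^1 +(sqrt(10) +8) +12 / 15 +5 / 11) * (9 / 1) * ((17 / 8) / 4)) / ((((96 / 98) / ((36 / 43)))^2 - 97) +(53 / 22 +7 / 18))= -1775417049 / 294217360 - 109103841 * sqrt(10) / 58843472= -11.90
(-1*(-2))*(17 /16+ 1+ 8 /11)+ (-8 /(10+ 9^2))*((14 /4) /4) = 6295 /1144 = 5.50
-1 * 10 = -10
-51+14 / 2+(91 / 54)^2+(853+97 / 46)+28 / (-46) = 2371699 / 2916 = 813.34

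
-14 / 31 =-0.45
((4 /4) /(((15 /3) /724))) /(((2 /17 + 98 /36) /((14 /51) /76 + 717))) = 274373556 /7505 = 36558.77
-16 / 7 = -2.29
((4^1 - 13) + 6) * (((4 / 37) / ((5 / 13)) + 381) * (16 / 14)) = -1692888 / 1295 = -1307.25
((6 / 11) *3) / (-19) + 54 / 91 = 9648 / 19019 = 0.51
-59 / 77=-0.77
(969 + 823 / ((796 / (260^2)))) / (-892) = -14101531 / 177508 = -79.44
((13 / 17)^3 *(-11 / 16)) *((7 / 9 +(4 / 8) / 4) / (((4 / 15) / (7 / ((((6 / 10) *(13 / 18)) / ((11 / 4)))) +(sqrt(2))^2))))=-48.32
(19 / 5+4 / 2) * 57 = 1653 / 5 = 330.60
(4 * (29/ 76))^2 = 841/ 361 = 2.33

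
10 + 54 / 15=68 / 5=13.60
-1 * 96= -96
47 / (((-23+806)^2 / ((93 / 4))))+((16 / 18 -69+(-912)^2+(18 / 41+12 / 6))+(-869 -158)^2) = 63223945223449 / 33515532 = 1886407.33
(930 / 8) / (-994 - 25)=-465 / 4076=-0.11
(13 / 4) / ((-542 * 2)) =-13 / 4336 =-0.00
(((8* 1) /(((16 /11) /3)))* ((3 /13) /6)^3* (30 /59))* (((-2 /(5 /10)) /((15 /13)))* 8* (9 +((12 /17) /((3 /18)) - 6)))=-16236 /169507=-0.10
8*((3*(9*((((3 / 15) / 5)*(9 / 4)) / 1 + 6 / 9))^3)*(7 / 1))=53057.97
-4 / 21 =-0.19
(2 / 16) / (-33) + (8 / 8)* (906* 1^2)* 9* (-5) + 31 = -10755097 / 264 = -40739.00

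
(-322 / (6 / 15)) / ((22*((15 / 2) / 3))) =-161 / 11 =-14.64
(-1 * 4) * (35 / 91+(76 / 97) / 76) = -1992 / 1261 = -1.58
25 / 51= 0.49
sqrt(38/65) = sqrt(2470)/65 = 0.76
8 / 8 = 1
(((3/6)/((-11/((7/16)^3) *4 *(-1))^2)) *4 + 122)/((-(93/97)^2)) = -18642260752784465/140462744666112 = -132.72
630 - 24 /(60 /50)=610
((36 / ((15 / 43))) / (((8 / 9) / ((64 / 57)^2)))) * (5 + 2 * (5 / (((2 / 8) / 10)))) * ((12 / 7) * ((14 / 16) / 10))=16049664 / 1805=8891.78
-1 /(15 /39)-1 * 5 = -38 /5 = -7.60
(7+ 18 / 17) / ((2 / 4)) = 274 / 17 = 16.12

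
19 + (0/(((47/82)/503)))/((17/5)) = 19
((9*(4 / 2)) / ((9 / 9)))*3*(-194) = -10476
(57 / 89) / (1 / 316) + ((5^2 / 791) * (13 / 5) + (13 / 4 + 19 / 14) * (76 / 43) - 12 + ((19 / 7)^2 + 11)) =106923466 / 492793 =216.97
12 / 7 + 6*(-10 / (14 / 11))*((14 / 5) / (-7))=144 / 7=20.57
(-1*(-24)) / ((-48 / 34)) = -17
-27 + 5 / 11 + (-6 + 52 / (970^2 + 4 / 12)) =-1010525242 / 31049711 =-32.55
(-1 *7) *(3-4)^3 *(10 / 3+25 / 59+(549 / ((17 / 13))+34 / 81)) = 241129420 / 81243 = 2968.00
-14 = -14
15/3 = 5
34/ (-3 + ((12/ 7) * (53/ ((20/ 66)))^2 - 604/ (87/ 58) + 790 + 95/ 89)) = 1588650/ 2468267651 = 0.00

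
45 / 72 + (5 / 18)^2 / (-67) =27085 / 43416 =0.62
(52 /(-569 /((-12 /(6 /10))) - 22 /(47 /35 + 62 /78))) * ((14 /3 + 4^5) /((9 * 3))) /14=2341286480 /300436857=7.79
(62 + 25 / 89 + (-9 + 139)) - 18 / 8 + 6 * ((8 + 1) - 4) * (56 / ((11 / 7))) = 4930721 / 3916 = 1259.12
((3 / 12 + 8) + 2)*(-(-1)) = 41 / 4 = 10.25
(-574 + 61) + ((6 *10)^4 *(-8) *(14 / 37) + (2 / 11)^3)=-39230783.26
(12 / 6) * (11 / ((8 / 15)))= 165 / 4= 41.25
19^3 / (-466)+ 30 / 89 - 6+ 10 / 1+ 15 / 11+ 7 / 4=-6631681 / 912428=-7.27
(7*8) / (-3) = -56 / 3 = -18.67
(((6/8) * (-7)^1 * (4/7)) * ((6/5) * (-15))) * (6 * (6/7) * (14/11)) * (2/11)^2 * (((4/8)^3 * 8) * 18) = 279936/1331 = 210.32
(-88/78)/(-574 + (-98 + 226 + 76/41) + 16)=902/342303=0.00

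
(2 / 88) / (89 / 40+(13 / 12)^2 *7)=180 / 82687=0.00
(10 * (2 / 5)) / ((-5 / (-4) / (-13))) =-208 / 5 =-41.60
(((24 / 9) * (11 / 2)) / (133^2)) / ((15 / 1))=0.00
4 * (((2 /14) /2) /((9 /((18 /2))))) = 2 /7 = 0.29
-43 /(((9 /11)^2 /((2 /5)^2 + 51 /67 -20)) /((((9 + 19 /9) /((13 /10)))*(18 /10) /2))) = 665089084 /70551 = 9427.07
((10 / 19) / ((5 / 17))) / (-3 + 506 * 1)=34 / 9557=0.00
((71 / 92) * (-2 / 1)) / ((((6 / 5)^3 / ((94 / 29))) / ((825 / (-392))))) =114709375 / 18825408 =6.09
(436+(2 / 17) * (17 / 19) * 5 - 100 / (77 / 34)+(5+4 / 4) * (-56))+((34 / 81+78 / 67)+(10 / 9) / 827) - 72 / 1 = -92216426828 / 6566132727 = -14.04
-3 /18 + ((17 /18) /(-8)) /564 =-13553 /81216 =-0.17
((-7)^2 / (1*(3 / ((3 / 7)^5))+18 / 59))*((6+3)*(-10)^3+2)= -2107070658 / 993071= -2121.77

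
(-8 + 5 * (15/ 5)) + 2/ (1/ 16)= 39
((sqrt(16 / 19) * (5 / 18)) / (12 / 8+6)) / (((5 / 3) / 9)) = 4 * sqrt(19) / 95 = 0.18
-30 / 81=-10 / 27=-0.37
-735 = -735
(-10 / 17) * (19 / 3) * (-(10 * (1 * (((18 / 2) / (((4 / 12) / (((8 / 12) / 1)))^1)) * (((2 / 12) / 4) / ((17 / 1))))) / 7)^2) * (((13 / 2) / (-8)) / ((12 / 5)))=-154375 / 30814336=-0.01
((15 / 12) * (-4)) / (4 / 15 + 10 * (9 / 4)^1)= -150 / 683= -0.22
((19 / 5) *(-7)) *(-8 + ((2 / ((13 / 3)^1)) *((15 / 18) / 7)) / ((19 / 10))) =13782 / 65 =212.03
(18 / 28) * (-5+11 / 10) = -351 / 140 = -2.51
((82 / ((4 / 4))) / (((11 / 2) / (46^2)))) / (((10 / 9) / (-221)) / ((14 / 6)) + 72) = 438.17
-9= -9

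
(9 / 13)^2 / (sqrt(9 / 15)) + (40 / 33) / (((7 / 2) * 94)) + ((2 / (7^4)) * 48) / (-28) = 58816 / 26067657 + 27 * sqrt(15) / 169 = 0.62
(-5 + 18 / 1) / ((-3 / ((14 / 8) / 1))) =-91 / 12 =-7.58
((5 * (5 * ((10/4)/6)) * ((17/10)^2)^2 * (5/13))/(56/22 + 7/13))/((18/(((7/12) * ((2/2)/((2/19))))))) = 17455889/5225472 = 3.34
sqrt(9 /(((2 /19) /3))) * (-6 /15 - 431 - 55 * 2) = -8121 * sqrt(114) /10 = -8670.86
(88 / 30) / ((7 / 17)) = 748 / 105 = 7.12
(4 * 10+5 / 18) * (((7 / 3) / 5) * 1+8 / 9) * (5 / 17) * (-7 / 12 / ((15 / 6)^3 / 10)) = -24766 / 4131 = -6.00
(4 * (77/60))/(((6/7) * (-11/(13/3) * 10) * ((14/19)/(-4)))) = 1729/1350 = 1.28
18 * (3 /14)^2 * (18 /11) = 729 /539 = 1.35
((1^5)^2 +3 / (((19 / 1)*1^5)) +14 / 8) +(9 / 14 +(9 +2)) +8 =11997 / 532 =22.55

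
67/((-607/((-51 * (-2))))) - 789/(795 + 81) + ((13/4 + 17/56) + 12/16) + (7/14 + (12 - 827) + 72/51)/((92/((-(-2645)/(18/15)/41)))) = -1670685427135/3459093904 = -482.98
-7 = -7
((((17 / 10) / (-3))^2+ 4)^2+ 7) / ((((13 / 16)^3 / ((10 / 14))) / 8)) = 42586769408 / 155712375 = 273.50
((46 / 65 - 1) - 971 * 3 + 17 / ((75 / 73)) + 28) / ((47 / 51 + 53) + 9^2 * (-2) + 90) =47549459 / 299650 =158.68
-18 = -18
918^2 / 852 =70227 / 71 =989.11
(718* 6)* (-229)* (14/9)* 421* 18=-11629239216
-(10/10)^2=-1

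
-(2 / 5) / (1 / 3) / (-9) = 2 / 15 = 0.13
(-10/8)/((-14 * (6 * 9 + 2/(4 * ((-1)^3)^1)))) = 0.00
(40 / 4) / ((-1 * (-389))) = 10 / 389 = 0.03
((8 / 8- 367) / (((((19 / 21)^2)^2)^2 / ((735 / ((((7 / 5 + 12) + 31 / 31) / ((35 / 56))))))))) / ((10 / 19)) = -2826313165750725 / 57207791296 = -49404.34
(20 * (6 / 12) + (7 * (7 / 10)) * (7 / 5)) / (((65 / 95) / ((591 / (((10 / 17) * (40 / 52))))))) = 160922799 / 5000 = 32184.56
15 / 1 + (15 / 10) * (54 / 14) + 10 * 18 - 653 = -6331 / 14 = -452.21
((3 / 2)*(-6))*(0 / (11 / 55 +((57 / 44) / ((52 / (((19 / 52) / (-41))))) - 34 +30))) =0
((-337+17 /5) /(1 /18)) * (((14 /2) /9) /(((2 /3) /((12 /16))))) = -26271 /5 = -5254.20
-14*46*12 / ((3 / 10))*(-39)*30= 30139200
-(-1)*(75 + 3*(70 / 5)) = 117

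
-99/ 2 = -49.50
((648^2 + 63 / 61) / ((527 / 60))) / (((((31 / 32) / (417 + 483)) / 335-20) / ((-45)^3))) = 1351160689501080000000 / 6203084123443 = 217820790.85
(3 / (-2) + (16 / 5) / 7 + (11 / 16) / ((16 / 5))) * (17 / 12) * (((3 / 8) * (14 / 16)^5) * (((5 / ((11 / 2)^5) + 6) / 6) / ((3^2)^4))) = -48777752125753 / 1418219153868718080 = -0.00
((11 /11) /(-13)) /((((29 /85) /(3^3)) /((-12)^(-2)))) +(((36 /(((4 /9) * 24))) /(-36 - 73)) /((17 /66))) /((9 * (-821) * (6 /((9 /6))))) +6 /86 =2712521973 /98648020172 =0.03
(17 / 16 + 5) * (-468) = -11349 / 4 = -2837.25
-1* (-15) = 15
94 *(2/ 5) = 37.60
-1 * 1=-1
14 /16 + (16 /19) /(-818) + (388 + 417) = 50099573 /62168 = 805.87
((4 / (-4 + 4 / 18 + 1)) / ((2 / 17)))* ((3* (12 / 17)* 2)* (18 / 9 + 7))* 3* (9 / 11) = -314928 / 275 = -1145.19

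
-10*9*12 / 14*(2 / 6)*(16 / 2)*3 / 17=-4320 / 119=-36.30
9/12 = 3/4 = 0.75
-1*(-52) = 52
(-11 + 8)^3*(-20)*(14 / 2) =3780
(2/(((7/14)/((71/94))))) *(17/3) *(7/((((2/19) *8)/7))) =1123717/1128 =996.20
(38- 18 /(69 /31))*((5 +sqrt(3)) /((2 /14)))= 4816*sqrt(3) /23 +24080 /23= 1409.63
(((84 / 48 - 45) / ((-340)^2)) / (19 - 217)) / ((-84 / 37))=-6401 / 7690636800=-0.00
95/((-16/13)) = -77.19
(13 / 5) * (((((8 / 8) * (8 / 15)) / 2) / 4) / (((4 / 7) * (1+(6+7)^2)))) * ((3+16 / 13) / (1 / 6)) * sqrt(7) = 77 * sqrt(7) / 1700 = 0.12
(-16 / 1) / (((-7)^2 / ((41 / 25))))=-656 / 1225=-0.54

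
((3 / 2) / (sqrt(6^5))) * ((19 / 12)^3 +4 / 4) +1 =8587 * sqrt(6) / 248832 +1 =1.08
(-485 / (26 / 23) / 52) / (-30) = 2231 / 8112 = 0.28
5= 5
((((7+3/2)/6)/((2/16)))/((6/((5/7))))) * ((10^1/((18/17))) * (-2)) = -14450/567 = -25.49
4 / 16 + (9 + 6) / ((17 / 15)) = 13.49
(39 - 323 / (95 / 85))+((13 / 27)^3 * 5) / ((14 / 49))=-9764605 / 39366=-248.05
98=98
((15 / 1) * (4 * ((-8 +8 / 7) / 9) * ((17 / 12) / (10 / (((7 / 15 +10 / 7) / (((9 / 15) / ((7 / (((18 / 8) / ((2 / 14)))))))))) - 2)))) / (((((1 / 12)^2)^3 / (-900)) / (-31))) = -15031156801536000 / 14273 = -1053118251351.22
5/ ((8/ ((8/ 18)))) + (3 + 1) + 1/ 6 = 4.44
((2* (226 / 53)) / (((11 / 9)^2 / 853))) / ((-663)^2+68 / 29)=905671044 / 81750159997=0.01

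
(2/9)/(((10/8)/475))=760/9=84.44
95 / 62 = 1.53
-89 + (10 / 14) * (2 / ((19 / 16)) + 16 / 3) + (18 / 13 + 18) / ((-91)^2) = -73621615 / 876603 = -83.99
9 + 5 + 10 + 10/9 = 25.11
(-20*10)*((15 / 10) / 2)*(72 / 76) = -2700 / 19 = -142.11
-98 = -98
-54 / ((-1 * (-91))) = -54 / 91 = -0.59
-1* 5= -5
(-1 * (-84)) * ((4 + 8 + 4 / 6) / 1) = 1064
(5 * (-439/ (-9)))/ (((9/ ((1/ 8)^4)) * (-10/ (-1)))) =439/ 663552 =0.00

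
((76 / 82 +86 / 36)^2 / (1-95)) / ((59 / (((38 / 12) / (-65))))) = 113768371 / 1178032293360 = 0.00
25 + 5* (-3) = 10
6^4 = 1296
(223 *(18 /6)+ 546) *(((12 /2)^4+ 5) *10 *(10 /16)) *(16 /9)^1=17563500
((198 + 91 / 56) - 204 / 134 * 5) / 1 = 102919 / 536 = 192.01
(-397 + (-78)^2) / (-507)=-5687 / 507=-11.22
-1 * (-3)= 3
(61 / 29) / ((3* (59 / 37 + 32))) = 0.02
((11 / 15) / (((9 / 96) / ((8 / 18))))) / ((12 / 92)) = 26.65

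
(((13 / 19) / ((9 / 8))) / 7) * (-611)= -63544 / 1197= -53.09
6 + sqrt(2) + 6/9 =sqrt(2) + 20/3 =8.08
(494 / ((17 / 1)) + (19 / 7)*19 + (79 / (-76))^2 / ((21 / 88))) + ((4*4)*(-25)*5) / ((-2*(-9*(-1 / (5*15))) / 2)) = 205611897 / 12274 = 16751.82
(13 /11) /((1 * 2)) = 13 /22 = 0.59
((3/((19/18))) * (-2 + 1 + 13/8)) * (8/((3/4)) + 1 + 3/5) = 414/19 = 21.79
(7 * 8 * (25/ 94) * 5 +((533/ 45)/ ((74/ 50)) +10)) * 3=1447265/ 5217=277.41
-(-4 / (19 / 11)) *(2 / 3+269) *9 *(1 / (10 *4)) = 26697 / 190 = 140.51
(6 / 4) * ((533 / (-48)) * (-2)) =533 / 16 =33.31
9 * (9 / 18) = 9 / 2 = 4.50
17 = 17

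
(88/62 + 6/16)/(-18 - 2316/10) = -2225/309504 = -0.01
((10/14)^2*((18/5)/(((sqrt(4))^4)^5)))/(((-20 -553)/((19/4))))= -285/19627245568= -0.00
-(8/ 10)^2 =-16/ 25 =-0.64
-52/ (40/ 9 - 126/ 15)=1170/ 89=13.15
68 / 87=0.78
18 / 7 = 2.57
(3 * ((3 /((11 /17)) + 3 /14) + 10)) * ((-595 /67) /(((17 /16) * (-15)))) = 18296 /737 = 24.82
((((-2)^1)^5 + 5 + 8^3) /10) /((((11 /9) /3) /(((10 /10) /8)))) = 2619 /176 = 14.88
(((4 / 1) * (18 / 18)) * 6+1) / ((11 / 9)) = 225 / 11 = 20.45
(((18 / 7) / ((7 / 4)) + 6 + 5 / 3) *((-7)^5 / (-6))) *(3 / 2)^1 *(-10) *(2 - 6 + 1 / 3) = 25335695 / 18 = 1407538.61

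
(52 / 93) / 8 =13 / 186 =0.07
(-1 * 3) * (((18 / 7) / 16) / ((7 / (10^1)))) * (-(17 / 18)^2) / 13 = 1445 / 30576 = 0.05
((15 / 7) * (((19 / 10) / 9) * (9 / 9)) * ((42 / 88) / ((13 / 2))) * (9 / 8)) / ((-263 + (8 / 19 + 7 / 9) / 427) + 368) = 12485907 / 35084146240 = 0.00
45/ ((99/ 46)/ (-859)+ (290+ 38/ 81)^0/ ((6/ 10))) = 5334390/ 197273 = 27.04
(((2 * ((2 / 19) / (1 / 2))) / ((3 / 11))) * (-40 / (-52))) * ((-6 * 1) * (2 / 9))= -3520 / 2223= -1.58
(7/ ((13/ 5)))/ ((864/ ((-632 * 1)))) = -2765/ 1404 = -1.97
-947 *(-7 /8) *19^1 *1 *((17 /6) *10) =446076.46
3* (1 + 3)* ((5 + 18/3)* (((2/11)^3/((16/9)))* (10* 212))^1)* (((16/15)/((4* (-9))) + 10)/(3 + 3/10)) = 11414080/3993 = 2858.52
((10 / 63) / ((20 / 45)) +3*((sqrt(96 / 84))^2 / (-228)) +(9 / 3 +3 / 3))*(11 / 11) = 165 / 38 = 4.34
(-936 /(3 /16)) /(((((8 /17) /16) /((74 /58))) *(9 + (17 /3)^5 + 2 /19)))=-14497232256 /391780169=-37.00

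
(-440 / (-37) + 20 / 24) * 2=2825 / 111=25.45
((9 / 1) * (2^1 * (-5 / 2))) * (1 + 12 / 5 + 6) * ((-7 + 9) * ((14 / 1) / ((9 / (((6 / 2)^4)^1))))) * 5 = -532980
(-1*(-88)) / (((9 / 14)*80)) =77 / 45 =1.71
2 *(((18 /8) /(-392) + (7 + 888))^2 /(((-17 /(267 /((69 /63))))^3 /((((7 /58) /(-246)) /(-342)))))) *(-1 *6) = 112457300889115781289 /2765640205027328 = 40662.30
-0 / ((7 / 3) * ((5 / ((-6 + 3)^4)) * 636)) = 0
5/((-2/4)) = -10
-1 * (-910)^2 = -828100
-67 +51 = -16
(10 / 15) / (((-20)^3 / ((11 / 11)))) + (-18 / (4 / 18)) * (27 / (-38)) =13121981 / 228000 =57.55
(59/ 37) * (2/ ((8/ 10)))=295/ 74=3.99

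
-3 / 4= -0.75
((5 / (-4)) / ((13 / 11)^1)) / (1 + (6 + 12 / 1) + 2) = -55 / 1092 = -0.05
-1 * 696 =-696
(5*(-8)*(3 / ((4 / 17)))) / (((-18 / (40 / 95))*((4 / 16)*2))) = 23.86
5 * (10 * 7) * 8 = 2800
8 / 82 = 0.10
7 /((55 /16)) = 112 /55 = 2.04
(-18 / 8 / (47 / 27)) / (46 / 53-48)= 12879 / 469624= 0.03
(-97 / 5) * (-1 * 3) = 291 / 5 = 58.20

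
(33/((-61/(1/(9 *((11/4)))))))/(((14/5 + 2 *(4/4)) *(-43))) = 5/47214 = 0.00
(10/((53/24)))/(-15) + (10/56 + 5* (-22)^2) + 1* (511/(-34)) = 60669487/25228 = 2404.85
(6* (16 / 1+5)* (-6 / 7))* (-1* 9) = 972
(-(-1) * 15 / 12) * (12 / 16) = 15 / 16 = 0.94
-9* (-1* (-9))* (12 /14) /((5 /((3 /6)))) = -243 /35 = -6.94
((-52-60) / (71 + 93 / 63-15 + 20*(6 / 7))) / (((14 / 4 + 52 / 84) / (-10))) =987840 / 271091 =3.64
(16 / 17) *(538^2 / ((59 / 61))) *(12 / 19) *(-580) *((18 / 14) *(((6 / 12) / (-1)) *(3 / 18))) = 1474636135680 / 133399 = 11054326.76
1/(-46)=-1/46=-0.02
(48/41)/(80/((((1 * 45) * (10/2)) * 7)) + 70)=7560/452353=0.02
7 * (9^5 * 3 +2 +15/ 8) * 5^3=1240056125/ 8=155007015.62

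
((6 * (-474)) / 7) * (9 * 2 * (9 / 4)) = -115182 / 7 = -16454.57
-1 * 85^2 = -7225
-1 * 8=-8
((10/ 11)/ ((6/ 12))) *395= 718.18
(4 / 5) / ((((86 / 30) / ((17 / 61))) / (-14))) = -2856 / 2623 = -1.09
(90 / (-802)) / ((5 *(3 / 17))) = -51 / 401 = -0.13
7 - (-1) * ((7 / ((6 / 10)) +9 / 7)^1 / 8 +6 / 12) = 383 / 42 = 9.12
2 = 2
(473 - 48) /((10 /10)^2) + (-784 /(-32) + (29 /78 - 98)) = 13723 /39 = 351.87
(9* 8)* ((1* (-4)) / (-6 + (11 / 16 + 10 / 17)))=78336 / 1285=60.96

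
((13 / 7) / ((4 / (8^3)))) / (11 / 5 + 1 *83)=4160 / 1491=2.79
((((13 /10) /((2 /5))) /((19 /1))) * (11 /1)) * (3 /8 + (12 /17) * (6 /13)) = 13629 /10336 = 1.32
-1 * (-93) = 93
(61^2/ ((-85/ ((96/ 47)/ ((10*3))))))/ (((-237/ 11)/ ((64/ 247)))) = 41913344/ 1169316525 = 0.04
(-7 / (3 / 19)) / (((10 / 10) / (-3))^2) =-399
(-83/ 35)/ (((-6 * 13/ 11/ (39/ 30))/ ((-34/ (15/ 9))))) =-15521/ 1750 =-8.87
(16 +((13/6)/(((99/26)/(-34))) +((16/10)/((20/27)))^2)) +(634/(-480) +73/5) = 43355957/2970000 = 14.60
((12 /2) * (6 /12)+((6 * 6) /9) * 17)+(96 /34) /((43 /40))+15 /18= 326581 /4386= 74.46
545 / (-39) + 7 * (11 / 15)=-1724 / 195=-8.84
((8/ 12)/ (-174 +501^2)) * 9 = 2/ 83609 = 0.00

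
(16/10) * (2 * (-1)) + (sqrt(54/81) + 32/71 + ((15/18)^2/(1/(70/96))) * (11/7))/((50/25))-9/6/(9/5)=-4183811/1226880 + sqrt(6)/6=-3.00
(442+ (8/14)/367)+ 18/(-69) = 26101132/59087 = 441.74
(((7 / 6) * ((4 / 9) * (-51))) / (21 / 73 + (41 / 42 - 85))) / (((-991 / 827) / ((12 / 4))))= -201156172 / 254424385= -0.79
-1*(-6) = 6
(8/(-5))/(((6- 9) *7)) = 8/105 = 0.08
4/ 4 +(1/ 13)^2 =1.01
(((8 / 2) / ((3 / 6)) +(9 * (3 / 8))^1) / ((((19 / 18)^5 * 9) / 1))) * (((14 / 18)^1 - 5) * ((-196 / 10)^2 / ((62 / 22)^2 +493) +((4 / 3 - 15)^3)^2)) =-2620097956388125304 / 98740963675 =-26535065.68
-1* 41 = -41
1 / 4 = 0.25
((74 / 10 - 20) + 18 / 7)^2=123201 / 1225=100.57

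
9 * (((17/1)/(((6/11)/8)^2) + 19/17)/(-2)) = -559675/34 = -16461.03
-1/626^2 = -1/391876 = -0.00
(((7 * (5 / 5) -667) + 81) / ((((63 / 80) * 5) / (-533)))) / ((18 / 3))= 822952 / 63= 13062.73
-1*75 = -75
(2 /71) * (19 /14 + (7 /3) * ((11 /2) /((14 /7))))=653 /2982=0.22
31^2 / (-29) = -961 / 29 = -33.14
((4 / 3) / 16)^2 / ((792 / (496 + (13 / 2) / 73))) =24143 / 5550336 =0.00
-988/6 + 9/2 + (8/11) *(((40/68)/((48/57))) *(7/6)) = -89521/561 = -159.57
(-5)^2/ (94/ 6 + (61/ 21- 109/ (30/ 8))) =-2625/ 1102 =-2.38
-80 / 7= -11.43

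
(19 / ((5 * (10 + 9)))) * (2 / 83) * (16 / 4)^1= 8 / 415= 0.02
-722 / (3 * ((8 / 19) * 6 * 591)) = -6859 / 42552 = -0.16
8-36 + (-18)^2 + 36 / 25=7436 / 25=297.44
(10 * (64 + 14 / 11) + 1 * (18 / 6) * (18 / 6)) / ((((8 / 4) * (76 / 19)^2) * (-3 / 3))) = -7279 / 352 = -20.68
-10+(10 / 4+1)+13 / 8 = -39 / 8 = -4.88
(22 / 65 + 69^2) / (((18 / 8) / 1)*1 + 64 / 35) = 1167.40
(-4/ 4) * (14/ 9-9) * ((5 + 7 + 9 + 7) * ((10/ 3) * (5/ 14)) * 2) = 13400/ 27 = 496.30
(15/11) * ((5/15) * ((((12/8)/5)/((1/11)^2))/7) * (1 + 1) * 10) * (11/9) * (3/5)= 242/7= 34.57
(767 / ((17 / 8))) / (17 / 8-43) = -49088 / 5559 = -8.83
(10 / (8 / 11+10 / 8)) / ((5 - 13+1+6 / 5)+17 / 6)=-4400 / 2581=-1.70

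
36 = 36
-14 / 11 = -1.27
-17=-17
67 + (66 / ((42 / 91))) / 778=67.18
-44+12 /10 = -214 /5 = -42.80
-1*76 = -76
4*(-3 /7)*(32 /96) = -4 /7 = -0.57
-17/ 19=-0.89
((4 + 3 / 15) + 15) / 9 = 32 / 15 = 2.13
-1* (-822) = 822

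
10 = 10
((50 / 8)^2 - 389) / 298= -1.17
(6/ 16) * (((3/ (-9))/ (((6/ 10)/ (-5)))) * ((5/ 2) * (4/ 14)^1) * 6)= 125/ 28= 4.46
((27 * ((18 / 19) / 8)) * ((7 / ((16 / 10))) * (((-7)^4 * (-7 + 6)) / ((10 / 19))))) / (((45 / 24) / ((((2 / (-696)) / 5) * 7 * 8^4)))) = 406594944 / 725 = 560820.61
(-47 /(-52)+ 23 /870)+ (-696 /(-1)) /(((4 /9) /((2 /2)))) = 35443963 /22620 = 1566.93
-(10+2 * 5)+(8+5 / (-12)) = -149 / 12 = -12.42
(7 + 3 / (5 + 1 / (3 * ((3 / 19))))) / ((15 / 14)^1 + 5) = 665 / 544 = 1.22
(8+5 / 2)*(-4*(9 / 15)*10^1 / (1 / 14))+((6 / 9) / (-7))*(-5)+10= -73868 / 21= -3517.52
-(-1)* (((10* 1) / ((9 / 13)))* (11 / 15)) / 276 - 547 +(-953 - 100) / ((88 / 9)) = -107326727 / 163944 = -654.65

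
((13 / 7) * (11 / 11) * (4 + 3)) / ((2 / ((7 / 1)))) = 91 / 2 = 45.50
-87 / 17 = -5.12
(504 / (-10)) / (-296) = 63 / 370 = 0.17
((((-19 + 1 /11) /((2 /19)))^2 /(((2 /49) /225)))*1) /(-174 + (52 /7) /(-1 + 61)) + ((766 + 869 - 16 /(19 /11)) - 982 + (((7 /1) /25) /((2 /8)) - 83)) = -1072918694874446 /1049321075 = -1022488.46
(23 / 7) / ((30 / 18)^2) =207 / 175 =1.18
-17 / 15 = -1.13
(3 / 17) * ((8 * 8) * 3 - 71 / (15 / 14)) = 1886 / 85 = 22.19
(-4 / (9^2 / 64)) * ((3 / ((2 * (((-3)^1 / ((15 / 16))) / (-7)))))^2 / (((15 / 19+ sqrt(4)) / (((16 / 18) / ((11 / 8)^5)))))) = -2.21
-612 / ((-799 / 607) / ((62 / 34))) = 677412 / 799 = 847.82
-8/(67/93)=-744/67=-11.10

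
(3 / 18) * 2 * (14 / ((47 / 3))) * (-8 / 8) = -14 / 47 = -0.30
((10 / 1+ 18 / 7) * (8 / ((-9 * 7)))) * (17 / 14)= -5984 / 3087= -1.94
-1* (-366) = 366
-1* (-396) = 396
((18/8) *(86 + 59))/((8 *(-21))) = -435/224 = -1.94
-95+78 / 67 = -6287 / 67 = -93.84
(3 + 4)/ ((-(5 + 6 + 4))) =-7/ 15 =-0.47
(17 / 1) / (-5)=-17 / 5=-3.40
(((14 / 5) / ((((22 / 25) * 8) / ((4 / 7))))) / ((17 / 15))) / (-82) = -75 / 30668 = -0.00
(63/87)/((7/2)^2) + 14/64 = 1805/6496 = 0.28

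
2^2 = 4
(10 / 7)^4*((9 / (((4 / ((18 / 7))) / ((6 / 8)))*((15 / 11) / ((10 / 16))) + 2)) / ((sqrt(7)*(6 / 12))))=8910000*sqrt(7) / 5428661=4.34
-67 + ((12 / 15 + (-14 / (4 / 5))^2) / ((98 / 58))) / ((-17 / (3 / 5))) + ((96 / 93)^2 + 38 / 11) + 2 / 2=-59784739657 / 880564300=-67.89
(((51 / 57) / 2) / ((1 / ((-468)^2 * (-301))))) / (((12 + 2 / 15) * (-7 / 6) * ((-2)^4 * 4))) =34638435 / 1064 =32554.92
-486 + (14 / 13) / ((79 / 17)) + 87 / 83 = -41318023 / 85241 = -484.72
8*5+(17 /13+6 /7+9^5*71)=381519426 /91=4192521.16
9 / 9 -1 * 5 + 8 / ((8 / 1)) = -3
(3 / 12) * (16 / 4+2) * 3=9 / 2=4.50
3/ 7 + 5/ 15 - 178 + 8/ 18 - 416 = -592.79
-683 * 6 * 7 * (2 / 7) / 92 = -2049 / 23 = -89.09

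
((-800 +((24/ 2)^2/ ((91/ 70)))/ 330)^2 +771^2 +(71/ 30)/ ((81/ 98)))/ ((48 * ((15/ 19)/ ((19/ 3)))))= 5533602470044063/ 26833177800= 206222.41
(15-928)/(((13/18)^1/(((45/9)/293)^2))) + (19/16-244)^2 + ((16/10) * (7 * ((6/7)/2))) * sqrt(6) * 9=216 * sqrt(6)/5 + 16844492371725/285705472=59063.36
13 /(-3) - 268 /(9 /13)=-3523 /9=-391.44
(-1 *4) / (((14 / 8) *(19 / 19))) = -2.29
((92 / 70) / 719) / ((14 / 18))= 414 / 176155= 0.00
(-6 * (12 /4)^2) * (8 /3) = -144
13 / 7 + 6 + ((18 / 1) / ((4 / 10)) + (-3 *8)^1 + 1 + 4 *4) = 321 / 7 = 45.86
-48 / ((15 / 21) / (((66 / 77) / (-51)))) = 96 / 85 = 1.13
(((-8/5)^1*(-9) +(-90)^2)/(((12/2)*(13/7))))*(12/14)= 40572/65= 624.18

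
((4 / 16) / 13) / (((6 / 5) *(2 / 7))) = 35 / 624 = 0.06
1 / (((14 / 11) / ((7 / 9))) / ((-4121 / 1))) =-45331 / 18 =-2518.39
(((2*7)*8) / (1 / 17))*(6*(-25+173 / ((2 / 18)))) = 17501568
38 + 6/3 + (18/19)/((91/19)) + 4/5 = 18654/455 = 41.00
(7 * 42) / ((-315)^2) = 2 / 675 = 0.00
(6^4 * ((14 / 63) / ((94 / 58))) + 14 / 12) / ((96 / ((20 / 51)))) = 252205 / 345168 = 0.73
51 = 51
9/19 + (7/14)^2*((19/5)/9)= 1981/3420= 0.58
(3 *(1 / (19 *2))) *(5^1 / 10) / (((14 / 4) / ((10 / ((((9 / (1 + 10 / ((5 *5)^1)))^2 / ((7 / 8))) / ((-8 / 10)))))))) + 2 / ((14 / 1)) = 25307 / 179550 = 0.14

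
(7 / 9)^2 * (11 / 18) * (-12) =-1078 / 243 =-4.44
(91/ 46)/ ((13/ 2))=7/ 23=0.30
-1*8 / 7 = -8 / 7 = -1.14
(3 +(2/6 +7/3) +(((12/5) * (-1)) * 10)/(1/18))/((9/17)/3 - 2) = 21743/93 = 233.80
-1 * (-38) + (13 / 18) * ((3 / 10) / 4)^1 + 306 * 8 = 596653 / 240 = 2486.05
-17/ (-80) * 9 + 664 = 53273/ 80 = 665.91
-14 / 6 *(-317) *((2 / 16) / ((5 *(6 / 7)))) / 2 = 10.79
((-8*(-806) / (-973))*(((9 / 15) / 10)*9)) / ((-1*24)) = 3627 / 24325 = 0.15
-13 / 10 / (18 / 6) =-13 / 30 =-0.43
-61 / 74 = -0.82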